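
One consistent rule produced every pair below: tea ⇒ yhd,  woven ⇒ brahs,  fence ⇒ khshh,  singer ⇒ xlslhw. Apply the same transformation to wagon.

bdlrs

Vowels shift forward by 3 and consonants shift forward by 5.
For wagon: w(cons)+5=b, a(vowel)+3=d, g(cons)+5=l, o(vowel)+3=r, n(cons)+5=s.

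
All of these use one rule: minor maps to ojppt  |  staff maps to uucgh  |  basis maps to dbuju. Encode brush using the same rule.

A repeating key of period 2 is used — shifts +2, +1 over and over.
For brush: b+2=d, r+1=s, u+2=w, s+1=t, h+2=j.

dswtj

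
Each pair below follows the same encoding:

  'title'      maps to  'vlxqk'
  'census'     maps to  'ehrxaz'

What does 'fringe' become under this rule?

humsml

The shift increases by 1 at each position, starting from +2: 2, 3, 4, ….
For fringe: f+2=h, r+3=u, i+4=m, n+5=s, g+6=m, e+7=l.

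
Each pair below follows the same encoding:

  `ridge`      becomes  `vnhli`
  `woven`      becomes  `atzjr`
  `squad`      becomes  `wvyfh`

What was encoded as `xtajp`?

towel

It's a Vigenère-style cipher with numeric key [4,5]: position i shifts by key[i mod 2].
Undoing it on xtajp: x−4=t, t−5=o, a−4=w, j−5=e, p−4=l.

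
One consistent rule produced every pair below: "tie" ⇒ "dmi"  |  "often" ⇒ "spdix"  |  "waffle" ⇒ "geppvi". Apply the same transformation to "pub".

The shift depends on letter class: consonant t→d is +10, but vowel i→m is +4. Vowels shift forward by 4 and consonants shift forward by 10.
For pub: p(cons)+10=z, u(vowel)+4=y, b(cons)+10=l.

zyl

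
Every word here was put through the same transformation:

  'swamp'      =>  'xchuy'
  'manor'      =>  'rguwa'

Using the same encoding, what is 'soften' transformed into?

xumbnx

In swamp: s→x is +5, w→c is +6, a→h is +7, m→u is +8 — the shift increases by 1 each position. Letter i (0-indexed) is shifted by i+5, so successive shifts are 5, 6, 7, ….
On soften: s+5=x, o+6=u, f+7=m, t+8=b, e+9=n, n+10=x.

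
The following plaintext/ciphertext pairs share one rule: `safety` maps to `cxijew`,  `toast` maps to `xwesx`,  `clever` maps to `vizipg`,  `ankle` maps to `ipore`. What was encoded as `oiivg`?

Two steps: reverse the string, then apply a Caesar shift of +4.
Undoing it on oiivg: shift back: o−4=k, i−4=e, i−4=e, v−4=r, g−4=c → keerc; then reverse → creek.

creek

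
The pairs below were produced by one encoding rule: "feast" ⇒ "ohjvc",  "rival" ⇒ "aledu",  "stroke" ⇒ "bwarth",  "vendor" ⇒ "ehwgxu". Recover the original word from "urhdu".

Shifts by position in feast: pos 0: f→o (+9), pos 1: e→h (+3), pos 2: a→j (+9), pos 3: s→v (+3) — repeating every 2. It's a Vigenère-style cipher with numeric key [9,3]: position i shifts by key[i mod 2].
Decoding urhdu: u−9=l, r−3=o, h−9=y, d−3=a, u−9=l.

loyal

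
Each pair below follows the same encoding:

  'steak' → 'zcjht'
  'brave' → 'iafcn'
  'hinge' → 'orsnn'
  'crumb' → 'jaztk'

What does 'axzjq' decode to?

touch

It's a Vigenère-style cipher with numeric key [7,9,5]: position i shifts by key[i mod 3].
Undoing it on axzjq: a−7=t, x−9=o, z−5=u, j−7=c, q−9=h.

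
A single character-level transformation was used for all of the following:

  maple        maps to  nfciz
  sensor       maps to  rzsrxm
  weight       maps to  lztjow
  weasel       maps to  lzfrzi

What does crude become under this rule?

m(12)→n(13) and a(0)→f(5) fit y≡5x+5 (mod 26); the inverse of 5 mod 26 is 21. Treating letters as 0–25, the rule is x ↦ 5x + 5 (mod 26).
Applying it to crude: c(2)→5·2+5≡15=p; r(17)→5·17+5≡12=m; u(20)→5·20+5≡1=b; d(3)→5·3+5≡20=u; e(4)→5·4+5≡25=z (all mod 26).

pmbuz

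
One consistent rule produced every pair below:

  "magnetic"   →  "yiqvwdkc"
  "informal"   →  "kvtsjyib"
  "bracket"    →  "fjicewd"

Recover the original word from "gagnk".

sushi

m(12)→y(24) and a(0)→i(8) fit y≡23x+8 (mod 26); the inverse of 23 mod 26 is 17. Treating letters as 0–25, the rule is x ↦ 23x + 8 (mod 26).
Decoding gagnk: g(6)→17·(6−8)≡18=s; a(0)→17·(0−8)≡20=u; g(6)→17·(6−8)≡18=s; n(13)→17·(13−8)≡7=h; k(10)→17·(10−8)≡8=i (all mod 26).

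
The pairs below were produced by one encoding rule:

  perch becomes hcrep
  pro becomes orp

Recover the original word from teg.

get

The output letters match the input read backwards: perch reversed is hcrep. The word is simply reversed.
Undoing it on teg: then reverse → get.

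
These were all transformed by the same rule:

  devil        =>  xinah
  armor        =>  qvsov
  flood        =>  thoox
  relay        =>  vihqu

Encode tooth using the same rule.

Each letter's alphabet position (a=0..z=25) is mapped through 11·x+16 mod 26 — an affine cipher.
For tooth: t(19)→11·19+16≡17=r; o(14)→11·14+16≡14=o; o(14)→11·14+16≡14=o; t(19)→11·19+16≡17=r; h(7)→11·7+16≡15=p (all mod 26).

roorp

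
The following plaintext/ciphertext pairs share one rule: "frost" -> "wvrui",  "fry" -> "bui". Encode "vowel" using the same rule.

ohzry

The output letters match the input read backwards, each shifted +3: frost reversed is tsorf. Two steps: reverse the string, then apply a Caesar shift of +3.
For vowel: reverse → lewov; then shift: l+3=o, e+3=h, w+3=z, o+3=r, v+3=y.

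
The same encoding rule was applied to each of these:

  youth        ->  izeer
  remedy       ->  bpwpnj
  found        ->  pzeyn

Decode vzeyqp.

Shifts by position in youth: pos 0: y→i (+10), pos 1: o→z (+11), pos 2: u→e (+10), pos 3: t→e (+11) — repeating every 2. It's a Vigenère-style cipher with numeric key [10,11]: position i shifts by key[i mod 2].
Undoing it on vzeyqp: v−10=l, z−11=o, e−10=u, y−11=n, q−10=g, p−11=e.

lounge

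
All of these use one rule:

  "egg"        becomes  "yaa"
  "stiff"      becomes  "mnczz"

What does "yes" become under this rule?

Compare letters: e→y is +20, g→a is +20, g→a is +20 — a constant shift. This is a Caesar cipher with shift 20.
On yes: y+20=s, e+20=y, s+20=m.

sym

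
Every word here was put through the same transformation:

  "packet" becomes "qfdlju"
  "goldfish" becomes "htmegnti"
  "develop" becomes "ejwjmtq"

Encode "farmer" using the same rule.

gfsnjs

The shift depends on letter class: consonant p→q is +1, but vowel a→f is +5. Two shifts are in play — +5 for a/e/i/o/u, +1 for every other letter.
On farmer: f(cons)+1=g, a(vowel)+5=f, r(cons)+1=s, m(cons)+1=n, e(vowel)+5=j, r(cons)+1=s.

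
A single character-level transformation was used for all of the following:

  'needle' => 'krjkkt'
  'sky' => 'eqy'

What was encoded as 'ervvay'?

supply

The word is reversed, then every letter is shifted forward by 6.
Reversing it on ervvay: shift back: e−6=y, r−6=l, v−6=p, v−6=p, a−6=u, y−6=s → ylppus; then reverse → supply.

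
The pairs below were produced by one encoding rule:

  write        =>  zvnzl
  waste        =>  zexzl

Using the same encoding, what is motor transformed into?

psyuy

In write: w→z is +3, r→v is +4, i→n is +5, t→z is +6 — the shift increases by 1 each position. Letter i (0-indexed) is shifted by i+3, so successive shifts are 3, 4, 5, ….
For motor: m+3=p, o+4=s, t+5=y, o+6=u, r+7=y.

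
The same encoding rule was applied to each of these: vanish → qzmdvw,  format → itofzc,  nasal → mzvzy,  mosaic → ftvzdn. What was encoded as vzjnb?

sauce

This is an affine cipher: with a=0,…,z=25, each position x becomes (7x+25) mod 26.
Decoding vzjnb: v(21)→15·(21−25)≡18=s; z(25)→15·(25−25)≡0=a; j(9)→15·(9−25)≡20=u; n(13)→15·(13−25)≡2=c; b(1)→15·(1−25)≡4=e (all mod 26).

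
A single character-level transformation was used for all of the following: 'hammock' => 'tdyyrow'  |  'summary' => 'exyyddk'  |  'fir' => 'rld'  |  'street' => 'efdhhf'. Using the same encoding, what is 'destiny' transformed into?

The shift depends on letter class: consonant h→t is +12, but vowel a→d is +3. Two shifts are in play — +3 for a/e/i/o/u, +12 for every other letter.
On destiny: d(cons)+12=p, e(vowel)+3=h, s(cons)+12=e, t(cons)+12=f, i(vowel)+3=l, n(cons)+12=z, y(cons)+12=k.

pheflzk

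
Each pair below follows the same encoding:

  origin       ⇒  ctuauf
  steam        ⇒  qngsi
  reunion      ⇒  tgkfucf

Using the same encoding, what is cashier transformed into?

msqxugt

o(14)→c(2) and r(17)→t(19) fit y≡23x+18 (mod 26); the inverse of 23 mod 26 is 17. Each letter's alphabet position (a=0..z=25) is mapped through 23·x+18 mod 26 — an affine cipher.
For cashier: c(2)→23·2+18≡12=m; a(0)→23·0+18≡18=s; s(18)→23·18+18≡16=q; h(7)→23·7+18≡23=x; i(8)→23·8+18≡20=u; e(4)→23·4+18≡6=g; r(17)→23·17+18≡19=t (all mod 26).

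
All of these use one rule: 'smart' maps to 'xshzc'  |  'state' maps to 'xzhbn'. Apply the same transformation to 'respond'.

wkzxxxo

Letter i (0-indexed) is shifted by i+5, so successive shifts are 5, 6, 7, ….
On respond: r+5=w, e+6=k, s+7=z, p+8=x, o+9=x, n+10=x, d+11=o.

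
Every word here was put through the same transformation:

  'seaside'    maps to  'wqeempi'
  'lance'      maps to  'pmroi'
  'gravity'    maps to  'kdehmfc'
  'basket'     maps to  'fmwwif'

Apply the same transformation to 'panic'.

tmrug

Shifts by position in seaside: pos 0: s→w (+4), pos 1: e→q (+12), pos 2: a→e (+4), pos 3: s→e (+12) — repeating every 2. The shifts repeat in a cycle of length 2: positions 0,1,… shift by +4, +12, then the pattern repeats.
Applying it to panic: p+4=t, a+12=m, n+4=r, i+12=u, c+4=g.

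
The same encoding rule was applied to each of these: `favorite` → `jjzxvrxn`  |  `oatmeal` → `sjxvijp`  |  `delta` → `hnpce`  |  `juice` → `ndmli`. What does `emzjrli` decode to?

advance

Shifts by position in favorite: pos 0: f→j (+4), pos 1: a→j (+9), pos 2: v→z (+4), pos 3: o→x (+9) — repeating every 2. A repeating key of period 2 is used — shifts +4, +9 over and over.
Undoing it on emzjrli: e−4=a, m−9=d, z−4=v, j−9=a, r−4=n, l−9=c, i−4=e.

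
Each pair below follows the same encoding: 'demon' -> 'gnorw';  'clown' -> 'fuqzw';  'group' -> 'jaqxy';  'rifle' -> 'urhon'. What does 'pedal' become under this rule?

A repeating key of period 3 is used — shifts +3, +9, +2 over and over.
Applying it to pedal: p+3=s, e+9=n, d+2=f, a+3=d, l+9=u.

snfdu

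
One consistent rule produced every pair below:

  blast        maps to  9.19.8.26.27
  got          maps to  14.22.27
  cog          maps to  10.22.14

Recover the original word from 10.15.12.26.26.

chess

b is letter #2 and maps to 9: an offset of 7. Letters become their 1-based position plus 7 (so a→8, b→9, …).
Decoding 10.15.12.26.26: 10→(10−7)÷1=3=c, 15→(15−7)÷1=8=h, 12→(12−7)÷1=5=e, 26→(26−7)÷1=19=s, 26→(26−7)÷1=19=s.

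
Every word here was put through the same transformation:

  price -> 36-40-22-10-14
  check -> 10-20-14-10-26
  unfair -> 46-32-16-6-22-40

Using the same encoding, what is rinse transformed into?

40-22-32-42-14

The formula is n = 2×(alphabet index, a=1) + 4.
On rinse: r=18→40, i=9→22, n=14→32, s=19→42, e=5→14.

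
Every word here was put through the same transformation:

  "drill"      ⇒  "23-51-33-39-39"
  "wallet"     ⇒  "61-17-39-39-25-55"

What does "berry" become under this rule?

With a=1..z=26, the number is 2·pos + 15.
On berry: b=2→19, e=5→25, r=18→51, r=18→51, y=25→65.

19-25-51-51-65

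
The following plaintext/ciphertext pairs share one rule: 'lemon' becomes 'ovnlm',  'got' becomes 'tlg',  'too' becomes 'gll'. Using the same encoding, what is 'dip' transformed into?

wrk

Each pair mirrors across the alphabet (l↔o, e↔v, m↔n): positions sum to 25. Letters are reflected about the middle of the alphabet (position → 25−position): Atbash.
On dip: d↔w, i↔r, p↔k.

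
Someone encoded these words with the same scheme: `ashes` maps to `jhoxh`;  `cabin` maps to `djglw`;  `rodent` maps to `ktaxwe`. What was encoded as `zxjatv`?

meadow

Treating letters as 0–25, the rule is x ↦ 23x + 9 (mod 26).
Undoing it on zxjatv: z(25)→17·(25−9)≡12=m; x(23)→17·(23−9)≡4=e; j(9)→17·(9−9)≡0=a; a(0)→17·(0−9)≡3=d; t(19)→17·(19−9)≡14=o; v(21)→17·(21−9)≡22=w (all mod 26).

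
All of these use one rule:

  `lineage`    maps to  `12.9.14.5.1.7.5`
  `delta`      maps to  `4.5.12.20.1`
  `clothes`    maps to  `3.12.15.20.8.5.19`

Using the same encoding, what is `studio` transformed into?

l is letter #12 and maps to 12: an offset of 0. Letters become their 1-indexed alphabet positions: a=1 … z=26.
Applying it to studio: s=19→19, t=20→20, u=21→21, d=4→4, i=9→9, o=15→15.

19.20.21.4.9.15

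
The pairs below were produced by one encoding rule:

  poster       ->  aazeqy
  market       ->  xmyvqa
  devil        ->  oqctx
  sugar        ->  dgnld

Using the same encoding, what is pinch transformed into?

auunt

Shifts by position in poster: pos 0: p→a (+11), pos 1: o→a (+12), pos 2: s→z (+7), pos 3: t→e (+11), pos 4: e→q (+12), pos 5: r→y (+7) — repeating every 3. It's a Vigenère-style cipher with numeric key [11,12,7]: position i shifts by key[i mod 3].
For pinch: p+11=a, i+12=u, n+7=u, c+11=n, h+12=t.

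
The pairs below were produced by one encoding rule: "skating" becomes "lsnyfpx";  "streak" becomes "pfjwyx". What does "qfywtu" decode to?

The word is reversed, then every letter is shifted forward by 5.
Reversing it on qfywtu: shift back: q−5=l, f−5=a, y−5=t, w−5=r, t−5=o, u−5=p → latrop; then reverse → portal.

portal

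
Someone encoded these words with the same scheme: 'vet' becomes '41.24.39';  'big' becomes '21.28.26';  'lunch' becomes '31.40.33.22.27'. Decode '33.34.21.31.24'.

v is letter #22 and maps to 41: an offset of 19. The number is (letter's place in the alphabet, a=1) + 19.
Decoding 33.34.21.31.24: 33→(33−19)÷1=14=n, 34→(34−19)÷1=15=o, 21→(21−19)÷1=2=b, 31→(31−19)÷1=12=l, 24→(24−19)÷1=5=e.

noble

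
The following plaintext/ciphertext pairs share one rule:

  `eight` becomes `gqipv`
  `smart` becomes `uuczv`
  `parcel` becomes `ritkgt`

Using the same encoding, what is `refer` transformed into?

Shifts by position in eight: pos 0: e→g (+2), pos 1: i→q (+8), pos 2: g→i (+2), pos 3: h→p (+8) — repeating every 2. It's a Vigenère-style cipher with numeric key [2,8]: position i shifts by key[i mod 2].
For refer: r+2=t, e+8=m, f+2=h, e+8=m, r+2=t.

tmhmt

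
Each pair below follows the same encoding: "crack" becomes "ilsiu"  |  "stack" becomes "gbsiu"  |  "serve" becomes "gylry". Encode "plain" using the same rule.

c(2)→i(8) and r(17)→l(11) fit y≡21x+18 (mod 26); the inverse of 21 mod 26 is 5. Treating letters as 0–25, the rule is x ↦ 21x + 18 (mod 26).
Applying it to plain: p(15)→21·15+18≡21=v; l(11)→21·11+18≡15=p; a(0)→21·0+18≡18=s; i(8)→21·8+18≡4=e; n(13)→21·13+18≡5=f (all mod 26).

vpsef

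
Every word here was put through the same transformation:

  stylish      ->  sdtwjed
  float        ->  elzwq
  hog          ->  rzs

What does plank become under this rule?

Two steps: reverse the string, then apply a Caesar shift of +11.
On plank: reverse → knalp; then shift: k+11=v, n+11=y, a+11=l, l+11=w, p+11=a.

vylwa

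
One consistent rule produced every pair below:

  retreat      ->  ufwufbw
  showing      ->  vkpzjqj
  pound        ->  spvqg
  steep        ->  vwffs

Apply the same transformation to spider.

The shift depends on letter class: consonant r→u is +3, but vowel e→f is +1. Vowels shift forward by 1 and consonants shift forward by 3.
Applying it to spider: s(cons)+3=v, p(cons)+3=s, i(vowel)+1=j, d(cons)+3=g, e(vowel)+1=f, r(cons)+3=u.

vsjgfu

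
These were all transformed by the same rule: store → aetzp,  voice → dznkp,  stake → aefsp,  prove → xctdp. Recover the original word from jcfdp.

A repeating key of period 3 is used — shifts +8, +11, +5 over and over.
Decoding jcfdp: j−8=b, c−11=r, f−5=a, d−8=v, p−11=e.

brave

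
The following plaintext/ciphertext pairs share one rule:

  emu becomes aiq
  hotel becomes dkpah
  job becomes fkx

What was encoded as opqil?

Compare letters: e→a is +22, m→i is +22, u→q is +22 — a constant shift. It's a constant shift of +22 (ROT22).
Reversing it on opqil: o−22=s, p−22=t, q−22=u, i−22=m, l−22=p.

stump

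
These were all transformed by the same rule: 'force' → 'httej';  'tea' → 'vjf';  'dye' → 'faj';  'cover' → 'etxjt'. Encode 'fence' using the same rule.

hjpej

The shift depends on letter class: consonant f→h is +2, but vowel o→t is +5. Vowels shift forward by 5 and consonants shift forward by 2.
Applying it to fence: f(cons)+2=h, e(vowel)+5=j, n(cons)+2=p, c(cons)+2=e, e(vowel)+5=j.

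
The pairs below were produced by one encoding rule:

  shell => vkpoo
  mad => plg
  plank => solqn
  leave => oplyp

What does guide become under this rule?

The shift depends on letter class: consonant s→v is +3, but vowel e→p is +11. The rule splits by letter class: vowels +11, consonants +3.
Applying it to guide: g(cons)+3=j, u(vowel)+11=f, i(vowel)+11=t, d(cons)+3=g, e(vowel)+11=p.

jftgp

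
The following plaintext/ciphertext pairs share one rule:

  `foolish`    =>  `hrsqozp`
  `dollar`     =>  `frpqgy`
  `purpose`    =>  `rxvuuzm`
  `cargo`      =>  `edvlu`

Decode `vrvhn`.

torch

In foolish: f→h is +2, o→r is +3, o→s is +4, l→q is +5 — the shift increases by 1 each position. The shift increases by 1 at each position, starting from +2: 2, 3, 4, ….
Reversing it on vrvhn: v−2=t, r−3=o, v−4=r, h−5=c, n−6=h.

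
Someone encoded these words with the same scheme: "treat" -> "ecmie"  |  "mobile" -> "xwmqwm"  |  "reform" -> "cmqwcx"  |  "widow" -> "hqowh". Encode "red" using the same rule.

cmo

The shift depends on letter class: consonant t→e is +11, but vowel e→m is +8. Vowels shift forward by 8 and consonants shift forward by 11.
On red: r(cons)+11=c, e(vowel)+8=m, d(cons)+11=o.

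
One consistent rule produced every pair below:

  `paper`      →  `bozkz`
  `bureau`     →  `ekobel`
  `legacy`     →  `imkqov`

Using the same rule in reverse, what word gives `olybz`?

probe

The word is reversed, then every letter is shifted forward by 10.
Undoing it on olybz: shift back: o−10=e, l−10=b, y−10=o, b−10=r, z−10=p → eborp; then reverse → probe.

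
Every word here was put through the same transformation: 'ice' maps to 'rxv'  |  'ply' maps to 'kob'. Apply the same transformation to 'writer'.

Each pair mirrors across the alphabet (i↔r, c↔x, e↔v): positions sum to 25. Letters are reflected about the middle of the alphabet (position → 25−position): Atbash.
On writer: w↔d, r↔i, i↔r, t↔g, e↔v, r↔i.

dirgvi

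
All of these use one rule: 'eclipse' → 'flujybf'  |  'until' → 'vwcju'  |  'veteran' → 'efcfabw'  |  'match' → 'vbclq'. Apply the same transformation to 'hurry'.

qvaah

The shift depends on letter class: consonant c→l is +9, but vowel e→f is +1. Vowels shift forward by 1 and consonants shift forward by 9.
On hurry: h(cons)+9=q, u(vowel)+1=v, r(cons)+9=a, r(cons)+9=a, y(cons)+9=h.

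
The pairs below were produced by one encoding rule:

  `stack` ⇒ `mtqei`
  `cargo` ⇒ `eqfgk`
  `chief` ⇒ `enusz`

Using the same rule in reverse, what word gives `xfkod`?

brown

Treating letters as 0–25, the rule is x ↦ 7x + 16 (mod 26).
Undoing it on xfkod: x(23)→15·(23−16)≡1=b; f(5)→15·(5−16)≡17=r; k(10)→15·(10−16)≡14=o; o(14)→15·(14−16)≡22=w; d(3)→15·(3−16)≡13=n (all mod 26).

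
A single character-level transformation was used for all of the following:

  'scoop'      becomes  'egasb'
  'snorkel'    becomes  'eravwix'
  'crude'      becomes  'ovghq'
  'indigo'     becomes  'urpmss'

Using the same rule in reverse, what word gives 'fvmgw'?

The shifts repeat in a cycle of length 2: positions 0,1,… shift by +12, +4, then the pattern repeats.
Undoing it on fvmgw: f−12=t, v−4=r, m−12=a, g−4=c, w−12=k.

track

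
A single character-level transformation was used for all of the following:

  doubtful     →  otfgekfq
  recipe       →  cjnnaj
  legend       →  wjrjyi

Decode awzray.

Shifts by position in doubtful: pos 0: d→o (+11), pos 1: o→t (+5), pos 2: u→f (+11), pos 3: b→g (+5) — repeating every 2. It's a Vigenère-style cipher with numeric key [11,5]: position i shifts by key[i mod 2].
Reversing it on awzray: a−11=p, w−5=r, z−11=o, r−5=m, a−11=p, y−5=t.

prompt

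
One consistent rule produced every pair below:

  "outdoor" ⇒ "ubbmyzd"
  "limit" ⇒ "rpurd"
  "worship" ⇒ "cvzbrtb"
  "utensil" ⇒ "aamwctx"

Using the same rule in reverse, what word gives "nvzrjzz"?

horizon

Each letter shifts forward by (position + 6), i.e. 6, 7, 8, … — the shift grows by one for each successive letter.
Undoing it on nvzrjzz: n−6=h, v−7=o, z−8=r, r−9=i, j−10=z, z−11=o, z−12=n.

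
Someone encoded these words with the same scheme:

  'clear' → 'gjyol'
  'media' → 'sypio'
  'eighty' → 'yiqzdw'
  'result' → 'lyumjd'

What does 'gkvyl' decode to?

Each letter's alphabet position (a=0..z=25) is mapped through 9·x+14 mod 26 — an affine cipher.
Undoing it on gkvyl: g(6)→3·(6−14)≡2=c; k(10)→3·(10−14)≡14=o; v(21)→3·(21−14)≡21=v; y(24)→3·(24−14)≡4=e; l(11)→3·(11−14)≡17=r (all mod 26).

cover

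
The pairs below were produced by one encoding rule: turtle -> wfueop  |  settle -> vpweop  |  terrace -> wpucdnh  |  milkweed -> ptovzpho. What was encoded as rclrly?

Shifts by position in turtle: pos 0: t→w (+3), pos 1: u→f (+11), pos 2: r→u (+3), pos 3: t→e (+11) — repeating every 2. It's a Vigenère-style cipher with numeric key [3,11]: position i shifts by key[i mod 2].
Reversing it on rclrly: r−3=o, c−11=r, l−3=i, r−11=g, l−3=i, y−11=n.

origin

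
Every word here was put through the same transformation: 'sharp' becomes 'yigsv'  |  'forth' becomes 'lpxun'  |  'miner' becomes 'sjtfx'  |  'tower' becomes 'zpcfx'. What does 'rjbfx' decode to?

liver

Shifts by position in sharp: pos 0: s→y (+6), pos 1: h→i (+1), pos 2: a→g (+6), pos 3: r→s (+1) — repeating every 2. The shifts repeat in a cycle of length 2: positions 0,1,… shift by +6, +1, then the pattern repeats.
Decoding rjbfx: r−6=l, j−1=i, b−6=v, f−1=e, x−6=r.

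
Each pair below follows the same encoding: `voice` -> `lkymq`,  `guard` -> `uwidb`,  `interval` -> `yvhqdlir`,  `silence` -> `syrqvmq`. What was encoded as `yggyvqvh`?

v(21)→l(11) and o(14)→k(10) fit y≡15x+8 (mod 26); the inverse of 15 mod 26 is 7. This is an affine cipher: with a=0,…,z=25, each position x becomes (15x+8) mod 26.
Undoing it on yggyvqvh: y(24)→7·(24−8)≡8=i; g(6)→7·(6−8)≡12=m; g(6)→7·(6−8)≡12=m; y(24)→7·(24−8)≡8=i; v(21)→7·(21−8)≡13=n; q(16)→7·(16−8)≡4=e; v(21)→7·(21−8)≡13=n; h(7)→7·(7−8)≡19=t (all mod 26).

imminent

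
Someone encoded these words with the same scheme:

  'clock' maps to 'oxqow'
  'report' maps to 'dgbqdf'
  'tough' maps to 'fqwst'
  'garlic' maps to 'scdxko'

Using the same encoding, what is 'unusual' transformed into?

The shift depends on letter class: consonant c→o is +12, but vowel o→q is +2. The rule splits by letter class: vowels +2, consonants +12.
On unusual: u(vowel)+2=w, n(cons)+12=z, u(vowel)+2=w, s(cons)+12=e, u(vowel)+2=w, a(vowel)+2=c, l(cons)+12=x.

wzwewcx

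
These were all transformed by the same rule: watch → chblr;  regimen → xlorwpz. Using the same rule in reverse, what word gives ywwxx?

In watch: w→c is +6, a→h is +7, t→b is +8, c→l is +9 — the shift increases by 1 each position. Each letter shifts forward by (position + 6), i.e. 6, 7, 8, … — the shift grows by one for each successive letter.
Reversing it on ywwxx: y−6=s, w−7=p, w−8=o, x−9=o, x−10=n.

spoon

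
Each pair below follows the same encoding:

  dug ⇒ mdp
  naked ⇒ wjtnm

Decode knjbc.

Compare letters: d→m is +9, u→d is +9, g→p is +9 — a constant shift. It's a constant shift of +9 (ROT9).
Reversing it on knjbc: k−9=b, n−9=e, j−9=a, b−9=s, c−9=t.

beast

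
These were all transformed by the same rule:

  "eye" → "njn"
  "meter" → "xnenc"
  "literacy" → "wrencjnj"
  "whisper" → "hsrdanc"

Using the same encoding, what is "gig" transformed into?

The shift depends on letter class: consonant y→j is +11, but vowel e→n is +9. Two shifts are in play — +9 for a/e/i/o/u, +11 for every other letter.
For gig: g(cons)+11=r, i(vowel)+9=r, g(cons)+11=r.

rrr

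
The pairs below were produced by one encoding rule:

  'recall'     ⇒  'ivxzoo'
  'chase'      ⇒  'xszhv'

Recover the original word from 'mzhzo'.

Each pair mirrors across the alphabet (r↔i, e↔v, c↔x): positions sum to 25. Letters are reflected about the middle of the alphabet (position → 25−position): Atbash.
Undoing it on mzhzo: m↔n, z↔a, h↔s, z↔a, o↔l.

nasal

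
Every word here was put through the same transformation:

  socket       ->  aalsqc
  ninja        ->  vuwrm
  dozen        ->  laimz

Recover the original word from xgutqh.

A repeating key of period 3 is used — shifts +8, +12, +9 over and over.
Decoding xgutqh: x−8=p, g−12=u, u−9=l, t−8=l, q−12=e, h−9=y.

pulley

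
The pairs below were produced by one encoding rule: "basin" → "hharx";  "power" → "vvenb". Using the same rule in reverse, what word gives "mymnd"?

In basin: b→h is +6, a→h is +7, s→a is +8, i→r is +9 — the shift increases by 1 each position. Each letter shifts forward by (position + 6), i.e. 6, 7, 8, … — the shift grows by one for each successive letter.
Decoding mymnd: m−6=g, y−7=r, m−8=e, n−9=e, d−10=t.

greet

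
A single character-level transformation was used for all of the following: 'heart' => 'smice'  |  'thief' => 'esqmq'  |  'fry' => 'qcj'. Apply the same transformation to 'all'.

The shift depends on letter class: consonant h→s is +11, but vowel e→m is +8. Vowels shift forward by 8 and consonants shift forward by 11.
On all: a(vowel)+8=i, l(cons)+11=w, l(cons)+11=w.

iww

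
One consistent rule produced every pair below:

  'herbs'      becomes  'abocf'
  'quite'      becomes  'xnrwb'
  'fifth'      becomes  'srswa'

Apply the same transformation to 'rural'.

onolq

This is an affine cipher: with a=0,…,z=25, each position x becomes (17x+11) mod 26.
For rural: r(17)→17·17+11≡14=o; u(20)→17·20+11≡13=n; r(17)→17·17+11≡14=o; a(0)→17·0+11≡11=l; l(11)→17·11+11≡16=q (all mod 26).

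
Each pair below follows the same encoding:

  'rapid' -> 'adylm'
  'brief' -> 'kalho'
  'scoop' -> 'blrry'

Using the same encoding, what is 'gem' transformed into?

phv

The shift depends on letter class: consonant r→a is +9, but vowel a→d is +3. Two shifts are in play — +3 for a/e/i/o/u, +9 for every other letter.
On gem: g(cons)+9=p, e(vowel)+3=h, m(cons)+9=v.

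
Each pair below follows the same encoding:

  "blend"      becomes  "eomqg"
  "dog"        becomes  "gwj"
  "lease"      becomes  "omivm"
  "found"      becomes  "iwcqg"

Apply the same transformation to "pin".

The shift depends on letter class: consonant b→e is +3, but vowel e→m is +8. Vowels shift forward by 8 and consonants shift forward by 3.
On pin: p(cons)+3=s, i(vowel)+8=q, n(cons)+3=q.

sqq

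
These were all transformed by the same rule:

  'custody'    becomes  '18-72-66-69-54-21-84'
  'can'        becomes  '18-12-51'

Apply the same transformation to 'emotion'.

24-48-54-69-36-54-51

c(#3)→18 and u(#21)→72: differences scale by 3, so n = 3·pos + 9. Each letter becomes 3×(its alphabet position, a=1..z=26) + 9.
On emotion: e=5→24, m=13→48, o=15→54, t=20→69, i=9→36, o=15→54, n=14→51.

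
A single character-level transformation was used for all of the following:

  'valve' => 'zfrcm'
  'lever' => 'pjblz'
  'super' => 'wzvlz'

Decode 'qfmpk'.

magic

In valve: v→z is +4, a→f is +5, l→r is +6, v→c is +7 — the shift increases by 1 each position. Each letter shifts forward by (position + 4), i.e. 4, 5, 6, … — the shift grows by one for each successive letter.
Reversing it on qfmpk: q−4=m, f−5=a, m−6=g, p−7=i, k−8=c.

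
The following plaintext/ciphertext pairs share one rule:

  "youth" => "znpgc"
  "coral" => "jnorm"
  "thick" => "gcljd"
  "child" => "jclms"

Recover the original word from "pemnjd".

unlock

Treating letters as 0–25, the rule is x ↦ 9x + 17 (mod 26).
Undoing it on pemnjd: p(15)→3·(15−17)≡20=u; e(4)→3·(4−17)≡13=n; m(12)→3·(12−17)≡11=l; n(13)→3·(13−17)≡14=o; j(9)→3·(9−17)≡2=c; d(3)→3·(3−17)≡10=k (all mod 26).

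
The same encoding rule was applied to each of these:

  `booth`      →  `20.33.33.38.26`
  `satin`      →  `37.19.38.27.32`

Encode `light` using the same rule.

30.27.25.26.38

b is letter #2 and maps to 20: an offset of 18. Each letter is replaced by its alphabet position (a=1..z=26) + 18.
Applying it to light: l=12→30, i=9→27, g=7→25, h=8→26, t=20→38.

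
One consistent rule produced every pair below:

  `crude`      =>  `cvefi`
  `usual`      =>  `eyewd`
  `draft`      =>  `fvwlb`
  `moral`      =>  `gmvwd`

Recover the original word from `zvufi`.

c(2)→c(2) and r(17)→v(21) fit y≡3x+22 (mod 26); the inverse of 3 mod 26 is 9. Each letter's alphabet position (a=0..z=25) is mapped through 3·x+22 mod 26 — an affine cipher.
Undoing it on zvufi: z(25)→9·(25−22)≡1=b; v(21)→9·(21−22)≡17=r; u(20)→9·(20−22)≡8=i; f(5)→9·(5−22)≡3=d; i(8)→9·(8−22)≡4=e (all mod 26).

bride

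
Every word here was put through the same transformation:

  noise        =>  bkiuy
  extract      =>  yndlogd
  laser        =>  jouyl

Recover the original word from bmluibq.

nursing

n(13)→b(1) and o(14)→k(10) fit y≡9x+14 (mod 26); the inverse of 9 mod 26 is 3. Each letter's alphabet position (a=0..z=25) is mapped through 9·x+14 mod 26 — an affine cipher.
Decoding bmluibq: b(1)→3·(1−14)≡13=n; m(12)→3·(12−14)≡20=u; l(11)→3·(11−14)≡17=r; u(20)→3·(20−14)≡18=s; i(8)→3·(8−14)≡8=i; b(1)→3·(1−14)≡13=n; q(16)→3·(16−14)≡6=g (all mod 26).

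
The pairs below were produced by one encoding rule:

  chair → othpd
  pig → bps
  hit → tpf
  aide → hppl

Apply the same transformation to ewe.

lil

The shift depends on letter class: consonant c→o is +12, but vowel a→h is +7. The rule splits by letter class: vowels +7, consonants +12.
On ewe: e(vowel)+7=l, w(cons)+12=i, e(vowel)+7=l.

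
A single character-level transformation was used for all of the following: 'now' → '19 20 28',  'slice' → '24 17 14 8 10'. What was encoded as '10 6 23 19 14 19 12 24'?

n is letter #14 and maps to 19: an offset of 5. Each letter is replaced by its alphabet position (a=1..z=26) + 5.
Reversing it on 10 6 23 19 14 19 12 24: 10→(10−5)÷1=5=e, 6→(6−5)÷1=1=a, 23→(23−5)÷1=18=r, 19→(19−5)÷1=14=n, 14→(14−5)÷1=9=i, 19→(19−5)÷1=14=n, 12→(12−5)÷1=7=g, 24→(24−5)÷1=19=s.

earnings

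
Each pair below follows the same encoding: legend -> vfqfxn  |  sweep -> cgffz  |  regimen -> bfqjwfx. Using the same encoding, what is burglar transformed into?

The rule splits by letter class: vowels +1, consonants +10.
On burglar: b(cons)+10=l, u(vowel)+1=v, r(cons)+10=b, g(cons)+10=q, l(cons)+10=v, a(vowel)+1=b, r(cons)+10=b.

lvbqvbb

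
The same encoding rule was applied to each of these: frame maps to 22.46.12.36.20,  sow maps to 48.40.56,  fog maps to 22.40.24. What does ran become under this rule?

f(#6)→22 and r(#18)→46: differences scale by 2, so n = 2·pos + 10. The formula is n = 2×(alphabet index, a=1) + 10.
On ran: r=18→46, a=1→12, n=14→38.

46.12.38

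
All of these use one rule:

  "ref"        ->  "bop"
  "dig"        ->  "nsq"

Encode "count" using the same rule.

myexd

Compare letters: r→b is +10, e→o is +10, f→p is +10 — a constant shift. This is a Caesar cipher with shift 10.
For count: c+10=m, o+10=y, u+10=e, n+10=x, t+10=d.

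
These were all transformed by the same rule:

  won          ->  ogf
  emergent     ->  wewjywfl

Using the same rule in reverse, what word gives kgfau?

This is a Caesar cipher with shift 18.
Reversing it on kgfau: k−18=s, g−18=o, f−18=n, a−18=i, u−18=c.

sonic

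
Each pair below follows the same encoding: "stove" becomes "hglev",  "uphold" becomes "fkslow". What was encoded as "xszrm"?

chain

Each pair mirrors across the alphabet (s↔h, t↔g, o↔l): positions sum to 25. This is the alphabet-reversal cipher (Atbash): a becomes z, b becomes y, etc.
Reversing it on xszrm: x↔c, s↔h, z↔a, r↔i, m↔n.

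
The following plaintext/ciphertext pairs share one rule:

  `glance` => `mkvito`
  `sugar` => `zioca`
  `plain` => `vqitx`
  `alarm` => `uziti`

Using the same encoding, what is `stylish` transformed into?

paqtgba

Read the word backwards and shift each letter +8.
Applying it to stylish: reverse → hsilyts; then shift: h+8=p, s+8=a, i+8=q, l+8=t, y+8=g, t+8=b, s+8=a.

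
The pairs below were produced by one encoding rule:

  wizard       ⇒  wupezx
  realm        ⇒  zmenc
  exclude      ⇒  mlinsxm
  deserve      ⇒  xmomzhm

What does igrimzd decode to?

concert

w(22)→w(22) and i(8)→u(20) fit y≡15x+4 (mod 26); the inverse of 15 mod 26 is 7. This is an affine cipher: with a=0,…,z=25, each position x becomes (15x+4) mod 26.
Reversing it on igrimzd: i(8)→7·(8−4)≡2=c; g(6)→7·(6−4)≡14=o; r(17)→7·(17−4)≡13=n; i(8)→7·(8−4)≡2=c; m(12)→7·(12−4)≡4=e; z(25)→7·(25−4)≡17=r; d(3)→7·(3−4)≡19=t (all mod 26).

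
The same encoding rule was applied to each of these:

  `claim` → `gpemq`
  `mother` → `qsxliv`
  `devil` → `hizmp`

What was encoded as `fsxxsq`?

bottom

This is a Caesar cipher with shift 4.
Undoing it on fsxxsq: f−4=b, s−4=o, x−4=t, x−4=t, s−4=o, q−4=m.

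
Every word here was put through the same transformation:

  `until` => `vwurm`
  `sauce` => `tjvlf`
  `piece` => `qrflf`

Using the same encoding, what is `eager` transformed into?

Shifts by position in until: pos 0: u→v (+1), pos 1: n→w (+9), pos 2: t→u (+1), pos 3: i→r (+9) — repeating every 2. A repeating key of period 2 is used — shifts +1, +9 over and over.
Applying it to eager: e+1=f, a+9=j, g+1=h, e+9=n, r+1=s.

fjhns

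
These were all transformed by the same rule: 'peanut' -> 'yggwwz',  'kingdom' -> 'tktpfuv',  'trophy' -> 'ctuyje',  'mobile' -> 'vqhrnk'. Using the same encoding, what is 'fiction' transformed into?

okickuw

It's a Vigenère-style cipher with numeric key [9,2,6]: position i shifts by key[i mod 3].
For fiction: f+9=o, i+2=k, c+6=i, t+9=c, i+2=k, o+6=u, n+9=w.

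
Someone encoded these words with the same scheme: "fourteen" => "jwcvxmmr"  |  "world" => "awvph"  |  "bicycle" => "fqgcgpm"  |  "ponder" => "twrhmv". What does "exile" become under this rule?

The shift depends on letter class: consonant f→j is +4, but vowel o→w is +8. Two shifts are in play — +8 for a/e/i/o/u, +4 for every other letter.
On exile: e(vowel)+8=m, x(cons)+4=b, i(vowel)+8=q, l(cons)+4=p, e(vowel)+8=m.

mbqpm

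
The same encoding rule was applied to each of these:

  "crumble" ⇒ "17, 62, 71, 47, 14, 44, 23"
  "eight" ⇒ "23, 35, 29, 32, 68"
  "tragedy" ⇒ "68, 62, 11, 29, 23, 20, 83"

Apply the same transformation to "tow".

68, 53, 77

c(#3)→17 and r(#18)→62: differences scale by 3, so n = 3·pos + 8. With a=1..z=26, the number is 3·pos + 8.
On tow: t=20→68, o=15→53, w=23→77.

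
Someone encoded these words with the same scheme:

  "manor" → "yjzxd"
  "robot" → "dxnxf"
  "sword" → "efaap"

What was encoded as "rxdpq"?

forge

Shifts by position in manor: pos 0: m→y (+12), pos 1: a→j (+9), pos 2: n→z (+12), pos 3: o→x (+9) — repeating every 2. A repeating key of period 2 is used — shifts +12, +9 over and over.
Decoding rxdpq: r−12=f, x−9=o, d−12=r, p−9=g, q−12=e.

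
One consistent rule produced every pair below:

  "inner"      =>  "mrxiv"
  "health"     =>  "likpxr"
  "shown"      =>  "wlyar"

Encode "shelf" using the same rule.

Shifts by position in inner: pos 0: i→m (+4), pos 1: n→r (+4), pos 2: n→x (+10), pos 3: e→i (+4), pos 4: r→v (+4) — repeating every 3. The shifts repeat in a cycle of length 3: positions 0,1,… shift by +4, +4, +10, then the pattern repeats.
Applying it to shelf: s+4=w, h+4=l, e+10=o, l+4=p, f+4=j.

wlopj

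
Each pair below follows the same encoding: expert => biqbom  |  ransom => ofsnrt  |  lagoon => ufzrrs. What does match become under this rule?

tfmdy

Each letter's alphabet position (a=0..z=25) is mapped through 25·x+5 mod 26 — an affine cipher.
For match: m(12)→25·12+5≡19=t; a(0)→25·0+5≡5=f; t(19)→25·19+5≡12=m; c(2)→25·2+5≡3=d; h(7)→25·7+5≡24=y (all mod 26).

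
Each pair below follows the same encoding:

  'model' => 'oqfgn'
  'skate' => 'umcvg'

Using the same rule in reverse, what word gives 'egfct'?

Compare letters: m→o is +2, o→q is +2, d→f is +2 — a constant shift. It's a constant shift of +2 (ROT2).
Undoing it on egfct: e−2=c, g−2=e, f−2=d, c−2=a, t−2=r.

cedar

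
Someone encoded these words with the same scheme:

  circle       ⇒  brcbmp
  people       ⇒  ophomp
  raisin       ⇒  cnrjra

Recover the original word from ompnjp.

Each letter's alphabet position (a=0..z=25) is mapped through 7·x+13 mod 26 — an affine cipher.
Undoing it on ompnjp: o(14)→15·(14−13)≡15=p; m(12)→15·(12−13)≡11=l; p(15)→15·(15−13)≡4=e; n(13)→15·(13−13)≡0=a; j(9)→15·(9−13)≡18=s; p(15)→15·(15−13)≡4=e (all mod 26).

please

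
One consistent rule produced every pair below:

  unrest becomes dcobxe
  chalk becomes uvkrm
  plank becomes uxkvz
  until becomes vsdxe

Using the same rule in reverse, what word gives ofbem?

curve

The output letters match the input read backwards, each shifted +10: unrest reversed is tsernu. Two steps: reverse the string, then apply a Caesar shift of +10.
Reversing it on ofbem: shift back: o−10=e, f−10=v, b−10=r, e−10=u, m−10=c → evruc; then reverse → curve.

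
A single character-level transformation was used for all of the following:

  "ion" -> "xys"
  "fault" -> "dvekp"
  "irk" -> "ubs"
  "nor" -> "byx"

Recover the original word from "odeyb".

The output letters match the input read backwards, each shifted +10: ion reversed is noi. Read the word backwards and shift each letter +10.
Decoding odeyb: shift back: o−10=e, d−10=t, e−10=u, y−10=o, b−10=r → etuor; then reverse → route.

route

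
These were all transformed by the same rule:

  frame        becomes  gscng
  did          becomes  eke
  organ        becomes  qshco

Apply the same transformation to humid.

iwnke

The shift depends on letter class: consonant f→g is +1, but vowel a→c is +2. Two shifts are in play — +2 for a/e/i/o/u, +1 for every other letter.
Applying it to humid: h(cons)+1=i, u(vowel)+2=w, m(cons)+1=n, i(vowel)+2=k, d(cons)+1=e.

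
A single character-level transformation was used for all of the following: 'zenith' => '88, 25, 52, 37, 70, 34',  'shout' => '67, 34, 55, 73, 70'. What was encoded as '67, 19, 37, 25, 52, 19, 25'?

science

z(#26)→88 and e(#5)→25: differences scale by 3, so n = 3·pos + 10. The formula is n = 3×(alphabet index, a=1) + 10.
Decoding 67, 19, 37, 25, 52, 19, 25: 67→(67−10)÷3=19=s, 19→(19−10)÷3=3=c, 37→(37−10)÷3=9=i, 25→(25−10)÷3=5=e, 52→(52−10)÷3=14=n, 19→(19−10)÷3=3=c, 25→(25−10)÷3=5=e.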